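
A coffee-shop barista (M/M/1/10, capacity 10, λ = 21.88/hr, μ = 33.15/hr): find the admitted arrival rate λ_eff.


ρ = 0.6600; P_K = (1−ρ)ρ^10/(1−ρ^11) = 0.005390
λ_eff = λ(1 − P_K) = 21.88·(1 − 0.005390) = 21.88·0.994610 = 21.7621 /hr

Final: 21.7621 /hr


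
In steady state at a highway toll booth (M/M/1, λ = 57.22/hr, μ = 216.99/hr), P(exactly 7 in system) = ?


ρ = 57.22/216.99 = 0.2637
P_n = (1−ρ)·ρ^n = (1 − 0.2637)·0.2637^7 = 0.7363·0.00008867 = 0.00006528

Final: 0.00006528


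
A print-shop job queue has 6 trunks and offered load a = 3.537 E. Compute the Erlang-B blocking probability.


B(c,a) = (a^c/c!) / Σ_{k=0}^{c} a^k/k!
a^6/6! = 2.719430
Σ terms (k=0..6): 1.00000 + 3.53700 + 6.25518 + 7.37486 + 6.52122 + 4.61311 + 2.71943 = 32.020812
B = 2.719430/32.020812 = 0.084927

Final: 0.084927


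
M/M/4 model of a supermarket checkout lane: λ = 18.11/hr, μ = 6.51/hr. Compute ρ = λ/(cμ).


ρ = λ/(cμ) = 18.11/(4·6.51) = 18.11/26.04 = 0.6955

Final: 0.6955


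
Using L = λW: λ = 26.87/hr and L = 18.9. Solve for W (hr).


W = L/λ = 18.9/26.87 = 0.7034 hr

Final: 0.7034 hr


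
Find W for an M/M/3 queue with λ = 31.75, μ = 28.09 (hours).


a = 1.1303; ρ = 0.3768; P₀ = 0.316933
Lq = P₀·a^c·ρ/(c!(1−ρ)²) = 0.07399
Wq = Lq/λ = 0.07399/31.75 = 0.002330 hr
W = Wq + 1/μ = 0.002330 + 0.03560 = 0.03793 hr

Final: 0.03793 hr


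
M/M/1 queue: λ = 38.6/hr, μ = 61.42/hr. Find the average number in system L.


ρ = λ/μ = 38.6/61.42 = 0.6285
L = ρ/(1−ρ) = 0.6285/(1 − 0.6285) = 0.6285/0.3715 = 1.6915

Final: 1.6915


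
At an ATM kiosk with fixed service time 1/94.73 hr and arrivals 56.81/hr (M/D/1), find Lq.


ρ = 56.81/94.73 = 0.5997
M/D/1: Lq = ρ²/(2(1−ρ)) = 0.3596/(2·0.4003) = 0.44922

Final: 0.44922


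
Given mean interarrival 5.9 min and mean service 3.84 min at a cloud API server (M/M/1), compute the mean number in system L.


λ = 60/5.9 = 10.1695 /hr
μ = 60/3.84 = 15.6250 /hr
ρ = λ/μ = 10.1695/15.6250 = 0.6508
L = ρ/(1−ρ) = 0.6508/0.3492 = 1.8641

Final: 1.8641


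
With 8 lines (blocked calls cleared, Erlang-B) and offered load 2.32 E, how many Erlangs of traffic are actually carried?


B(8,2.32) = 0.002047 (Erlang-B)
Carried load = a(1 − B) = 2.32·(1 − 0.002047) = 2.32·0.997953 = 2.3153 E

Final: 2.3153 Erlangs


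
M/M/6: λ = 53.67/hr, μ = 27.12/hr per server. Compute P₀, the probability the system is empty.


a = λ/μ = 53.67/27.12 = 1.9790; ρ = a/c = 0.3298
Σ_{k=0}^{5} a^k/k! (terms k=0..5) = 1.00000 + 1.97898 + 1.95819 + 1.29174 + 0.63908 + 0.25295 = 7.12093
Tail: a^6/(6!(1−ρ)) = 60.06915/(720·0.6702) = 0.12449
P₀ = 1/(7.12093 + 0.12449) = 1/7.24542 = 0.138018

Final: 0.138018


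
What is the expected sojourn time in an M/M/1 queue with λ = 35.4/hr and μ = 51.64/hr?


W = 1/(μ−λ) = 1/(51.64 − 35.4) = 1/16.24 = 0.06158 hr

Final: 0.06158 hr


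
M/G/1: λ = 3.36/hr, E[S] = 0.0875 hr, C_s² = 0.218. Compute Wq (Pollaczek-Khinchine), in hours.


ρ = λ·E[S] = 3.36·0.0875 = 0.2940
E[S²] = E[S]²(1+C_s²) = 0.0875²·(1+0.218) = 0.009325
Wq = λ·E[S²]/(2(1−ρ)) = 3.36·0.009325/(2·0.7060) = 0.02219 hr

Final: 0.02219 hr


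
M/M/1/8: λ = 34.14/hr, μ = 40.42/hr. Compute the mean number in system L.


ρ = 34.14/40.42 = 0.8446
L = ρ[1 − (K+1)ρ^K + Kρ^(K+1)] / [(1−ρ)(1−ρ^(K+1))]
Numerator: 0.8446·(1 − 9·0.259023 + 8·0.218779) = 0.353922
Denominator: (0.1554)·(0.781221) = 0.121377
L = 0.353922/0.121377 = 2.9159

Final: 2.9159


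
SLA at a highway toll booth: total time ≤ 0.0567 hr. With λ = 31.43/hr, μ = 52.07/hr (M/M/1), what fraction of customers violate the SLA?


W ~ Exponential(μ−λ) for M/M/1.
μ − λ = 52.07 − 31.43 = 20.6400
P(W > t) = e^{−(μ−λ)t} = e^{−1.1703} = 0.310278

Final: 0.310278


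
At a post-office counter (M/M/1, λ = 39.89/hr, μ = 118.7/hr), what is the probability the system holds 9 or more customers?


ρ = 39.89/118.7 = 0.3361
P(N ≥ n) = ρ^n = 0.3361^9 = 0.00005467

Final: 0.00005467


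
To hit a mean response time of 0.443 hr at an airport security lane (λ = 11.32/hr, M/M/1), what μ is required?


W = 1/(μ−λ) ⇒ μ − λ = 1/W = 1/0.443 = 2.2573
μ = λ + 1/W = 11.32 + 2.2573 = 13.5773 per hr

Final: 13.5773 /hr


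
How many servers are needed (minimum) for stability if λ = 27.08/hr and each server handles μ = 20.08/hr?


Stability requires cμ > λ ⇔ c > λ/μ.
λ/μ = 27.08/20.08 = 1.3486
Minimum integer c = ⌊1.3486⌋ + 1 = 2
Check: 2·20.08 = 40.16 > 27.08, while 1·20.08 = 20.08 ≤ 27.08

Final: 2 servers


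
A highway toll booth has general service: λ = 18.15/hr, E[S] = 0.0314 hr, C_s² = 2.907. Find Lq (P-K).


ρ = λ·E[S] = 18.15·0.0314 = 0.5699
Lq = ρ²(1+C_s²)/(2(1−ρ)) = 0.3248·(1+2.907)/(2·0.4301)
= 0.3248·3.9070/0.8602 = 1.47525

Final: 1.47525


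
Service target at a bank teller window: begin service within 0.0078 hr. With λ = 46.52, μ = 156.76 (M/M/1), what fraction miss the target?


ρ = 46.52/156.76 = 0.2968
P(Wq > t) = ρ·e^{−(μ−λ)t} = 0.2968·e^{−0.8599}
= 0.2968·0.423216 = 0.125593

Final: 0.125593


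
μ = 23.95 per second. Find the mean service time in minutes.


Mean service time = 1/μ = 1/23.95 second = 0.04175 second
In minutes: 0.04175 × 0.0166667 = 0.0006959 min

Final: 0.0006959 min


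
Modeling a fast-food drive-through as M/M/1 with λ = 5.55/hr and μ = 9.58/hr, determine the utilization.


ρ = λ/μ = 5.55/9.58 = 0.5793

Final: 0.5793


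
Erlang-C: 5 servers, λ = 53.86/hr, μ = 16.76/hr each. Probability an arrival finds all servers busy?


a = λ/μ = 3.2136; ρ = a/5 = 0.6427
P₀ = 0.036568 (from M/M/c formula)
C(c,a) = [a^c/(c!(1−ρ))]·P₀ = [342.73754/(120·0.3573)]·0.036568
= 7.99416·0.036568 = 0.292328

Final: 0.292328


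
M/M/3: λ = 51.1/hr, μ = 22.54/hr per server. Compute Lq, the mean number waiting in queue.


a = λ/μ = 2.2671; ρ = a/3 = 0.7557
P₀ = 0.072538
Lq = P₀·a^c·ρ / (c!·(1−ρ)²) = 0.072538·11.65201·0.7557/(6·0.05969)
= 1.78357

Final: 1.78357


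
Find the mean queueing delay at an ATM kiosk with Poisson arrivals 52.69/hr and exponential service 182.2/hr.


ρ = 52.69/182.2 = 0.2892
Wq = ρ/(μ−λ) = 0.2892/(182.2 − 52.69) = 0.2892/129.51 = 0.002233 hr

Final: 0.002233 hr


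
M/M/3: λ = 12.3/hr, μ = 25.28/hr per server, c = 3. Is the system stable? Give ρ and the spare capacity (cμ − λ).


Total capacity cμ = 3·25.28 = 75.84/hr
ρ = λ/(cμ) = 12.3/75.84 = 0.1622
Stable ⇔ ρ < 1: YES
Spare capacity = cμ − λ = 75.84 − 12.3 = 63.54/hr

Final: ρ = 0.1622; stable; margin = 63.54/hr


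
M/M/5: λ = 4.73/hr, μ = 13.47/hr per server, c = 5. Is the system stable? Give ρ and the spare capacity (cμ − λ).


Total capacity cμ = 5·13.47 = 67.35/hr
ρ = λ/(cμ) = 4.73/67.35 = 0.07023
Stable ⇔ ρ < 1: YES
Spare capacity = cμ − λ = 67.35 − 4.73 = 62.62/hr

Final: ρ = 0.07023; stable; margin = 62.62/hr


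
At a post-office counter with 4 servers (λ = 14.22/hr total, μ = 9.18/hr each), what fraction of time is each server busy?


ρ = λ/(cμ) = 14.22/(4·9.18) = 14.22/36.72 = 0.3873

Final: 0.3873


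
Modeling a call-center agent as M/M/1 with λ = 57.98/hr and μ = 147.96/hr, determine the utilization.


ρ = λ/μ = 57.98/147.96 = 0.3919

Final: 0.3919


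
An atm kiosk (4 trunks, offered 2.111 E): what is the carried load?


B(4,2.111) = 0.106982 (Erlang-B)
Carried load = a(1 − B) = 2.111·(1 − 0.106982) = 2.111·0.893018 = 1.8852 E

Final: 1.8852 Erlangs


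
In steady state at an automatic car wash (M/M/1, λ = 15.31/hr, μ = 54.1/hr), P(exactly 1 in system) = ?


ρ = 15.31/54.1 = 0.2830
P_n = (1−ρ)·ρ^n = (1 − 0.2830)·0.2830^1 = 0.7170·0.282994 = 0.202909

Final: 0.202909


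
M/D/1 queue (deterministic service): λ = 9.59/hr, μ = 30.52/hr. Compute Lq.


ρ = 9.59/30.52 = 0.3142
M/D/1: Lq = ρ²/(2(1−ρ)) = 0.09873/(2·0.6858) = 0.07199

Final: 0.07199


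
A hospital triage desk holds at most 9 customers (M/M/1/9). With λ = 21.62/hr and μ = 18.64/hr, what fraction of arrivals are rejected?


ρ = λ/μ = 21.62/18.64 = 1.1599
P_K = (1−ρ)ρ^K/(1−ρ^(K+1)) = (-0.1599·3.799164)/(1 − 4.406541)
= -0.607377/-3.406541 = 0.178297

Final: 0.178297


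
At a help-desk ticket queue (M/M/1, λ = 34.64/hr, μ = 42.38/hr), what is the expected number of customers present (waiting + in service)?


ρ = λ/μ = 34.64/42.38 = 0.8174
L = ρ/(1−ρ) = 0.8174/(1 − 0.8174) = 0.8174/0.1826 = 4.4755

Final: 4.4755


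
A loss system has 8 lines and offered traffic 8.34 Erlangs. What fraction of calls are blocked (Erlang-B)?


B(c,a) = (a^c/c!) / Σ_{k=0}^{c} a^k/k!
a^8/8! = 580.507562
Σ terms (k=0..8): 1.00000 + 8.34000 + 34.77780 + 96.68228 + 201.58256 + 336.23971 + 467.37320 + 556.84179 + 580.50756 = 2283.344910
B = 580.507562/2283.344910 = 0.254236

Final: 0.254236


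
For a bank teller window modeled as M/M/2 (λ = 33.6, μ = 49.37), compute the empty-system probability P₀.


a = λ/μ = 33.6/49.37 = 0.6806; ρ = a/c = 0.3403
Σ_{k=0}^{1} a^k/k! (terms k=0..1) = 1.00000 + 0.68058 = 1.68058
Tail: a^2/(2!(1−ρ)) = 0.46318/(2·0.6597) = 0.35105
P₀ = 1/(1.68058 + 0.35105) = 1/2.03162 = 0.492217

Final: 0.492217


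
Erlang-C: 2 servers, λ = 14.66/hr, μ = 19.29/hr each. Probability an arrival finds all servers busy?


a = λ/μ = 0.7600; ρ = a/2 = 0.3800
P₀ = 0.449286 (from M/M/c formula)
C(c,a) = [a^c/(c!(1−ρ))]·P₀ = [0.57757/(2·0.6200)]·0.449286
= 0.46577·0.449286 = 0.209266

Final: 0.209266


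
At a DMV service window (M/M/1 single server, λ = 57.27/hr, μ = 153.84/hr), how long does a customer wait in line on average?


ρ = 57.27/153.84 = 0.3723
Wq = ρ/(μ−λ) = 0.3723/(153.84 − 57.27) = 0.3723/96.57 = 0.003855 hr

Final: 0.003855 hr


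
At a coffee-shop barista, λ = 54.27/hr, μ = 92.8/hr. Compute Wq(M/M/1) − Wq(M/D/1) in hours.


ρ = 54.27/92.8 = 0.5848
Wq(M/M/1) = ρ/(μ−λ) = 0.5848/38.53 = 0.01518 hr
Wq(M/D/1) = ρ/(2(μ−λ)) = 0.007589 hr
Savings = 0.01518 − 0.007589 = 0.007589 hr

Final: 0.007589 hr


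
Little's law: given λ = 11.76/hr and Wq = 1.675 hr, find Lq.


Lq = λWq = 11.76·1.675 = 19.6980

Final: 19.6980


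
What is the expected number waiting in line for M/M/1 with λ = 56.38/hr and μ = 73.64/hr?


ρ = 56.38/73.64 = 0.7656
Lq = ρ²/(1−ρ) = 0.5862/0.2344 = 2.5009

Final: 2.5009


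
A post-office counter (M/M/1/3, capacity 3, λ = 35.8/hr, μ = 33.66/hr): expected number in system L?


ρ = 35.8/33.66 = 1.0636
L = ρ[1 − (K+1)ρ^K + Kρ^(K+1)] / [(1−ρ)(1−ρ^(K+1))]
Numerator: 1.0636·(1 − 4·1.203114 + 3·1.279604) = 0.028033
Denominator: (-0.06358)·(-0.279604) = 0.017776
L = 0.028033/0.017776 = 1.5770

Final: 1.5770


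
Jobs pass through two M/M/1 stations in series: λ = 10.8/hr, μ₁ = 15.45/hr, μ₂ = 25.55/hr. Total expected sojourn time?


Each node sees arrival rate λ = 10.8/hr (tandem ⇒ throughput preserved).
W₁ = 1/(μ₁−λ) = 1/(15.45−10.8) = 0.21505 hr
W₂ = 1/(μ₂−λ) = 1/(25.55−10.8) = 0.06780 hr
W_total = W₁ + W₂ = 0.21505 + 0.06780 = 0.28285 hr

Final: 0.28285 hr


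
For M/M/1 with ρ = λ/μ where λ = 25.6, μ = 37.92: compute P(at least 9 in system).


ρ = 25.6/37.92 = 0.6751
P(N ≥ n) = ρ^n = 0.6751^9 = 0.029130

Final: 0.029130


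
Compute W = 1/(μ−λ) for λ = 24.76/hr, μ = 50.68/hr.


W = 1/(μ−λ) = 1/(50.68 − 24.76) = 1/25.92 = 0.03858 hr

Final: 0.03858 hr


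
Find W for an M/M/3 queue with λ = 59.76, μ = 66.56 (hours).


a = 0.8978; ρ = 0.2993; P₀ = 0.404361
Lq = P₀·a^c·ρ/(c!(1−ρ)²) = 0.02973
Wq = Lq/λ = 0.02973/59.76 = 0.0004975 hr
W = Wq + 1/μ = 0.0004975 + 0.01502 = 0.01552 hr

Final: 0.01552 hr


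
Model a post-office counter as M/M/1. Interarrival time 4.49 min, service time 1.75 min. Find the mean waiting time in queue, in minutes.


λ = 60/4.49 = 13.3630 /hr
μ = 60/1.75 = 34.2857 /hr
ρ = λ/μ = 13.3630/34.2857 = 0.3898
Wq = ρ/(μ−λ) = 0.3898/(34.2857−13.3630) = 0.01863 hr
In minutes: 0.01863·60 = 1.118 min

Final: 1.118 min


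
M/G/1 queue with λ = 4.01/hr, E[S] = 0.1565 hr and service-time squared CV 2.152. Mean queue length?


ρ = λ·E[S] = 4.01·0.1565 = 0.6276
Lq = ρ²(1+C_s²)/(2(1−ρ)) = 0.3938·(1+2.152)/(2·0.3724)
= 0.3938·3.1520/0.7449 = 1.66657

Final: 1.66657


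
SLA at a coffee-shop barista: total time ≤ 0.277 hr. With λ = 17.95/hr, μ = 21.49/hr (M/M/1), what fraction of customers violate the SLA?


W ~ Exponential(μ−λ) for M/M/1.
μ − λ = 21.49 − 17.95 = 3.5400
P(W > t) = e^{−(μ−λ)t} = e^{−0.9806} = 0.375093

Final: 0.375093


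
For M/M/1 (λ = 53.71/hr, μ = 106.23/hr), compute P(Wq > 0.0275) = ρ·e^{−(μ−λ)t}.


ρ = 53.71/106.23 = 0.5056
P(Wq > t) = ρ·e^{−(μ−λ)t} = 0.5056·e^{−1.4443}
= 0.5056·0.235911 = 0.119277

Final: 0.119277


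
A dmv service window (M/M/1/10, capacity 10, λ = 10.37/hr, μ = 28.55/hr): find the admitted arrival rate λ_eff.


ρ = 0.3632; P_K = (1−ρ)ρ^10/(1−ρ^11) = 0.00002545
λ_eff = λ(1 − P_K) = 10.37·(1 − 0.00002545) = 10.37·0.999975 = 10.3697 /hr

Final: 10.3697 /hr


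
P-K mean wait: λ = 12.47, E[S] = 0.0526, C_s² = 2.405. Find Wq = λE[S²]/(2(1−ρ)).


ρ = λ·E[S] = 12.47·0.0526 = 0.6559
E[S²] = E[S]²(1+C_s²) = 0.0526²·(1+2.405) = 0.009421
Wq = λ·E[S²]/(2(1−ρ)) = 12.47·0.009421/(2·0.3441) = 0.17071 hr

Final: 0.17071 hr


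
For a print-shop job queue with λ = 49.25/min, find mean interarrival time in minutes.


Mean interarrival time = 1/λ = 1/49.25 minute = 0.02030 minute
In minutes: 0.02030 × 1 = 0.02030 min

Final: 0.02030 min


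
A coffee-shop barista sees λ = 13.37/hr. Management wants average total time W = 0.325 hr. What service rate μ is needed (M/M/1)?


W = 1/(μ−λ) ⇒ μ − λ = 1/W = 1/0.325 = 3.0769
μ = λ + 1/W = 13.37 + 3.0769 = 16.4469 per hr

Final: 16.4469 /hr


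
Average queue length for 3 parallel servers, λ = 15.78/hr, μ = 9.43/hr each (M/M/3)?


a = λ/μ = 1.6734; ρ = a/3 = 0.5578
P₀ = 0.171246
Lq = P₀·a^c·ρ / (c!·(1−ρ)²) = 0.171246·4.68582·0.5578/(6·0.19555)
= 0.38149

Final: 0.38149


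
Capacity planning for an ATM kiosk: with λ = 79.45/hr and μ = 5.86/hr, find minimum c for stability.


Stability requires cμ > λ ⇔ c > λ/μ.
λ/μ = 79.45/5.86 = 13.5580
Minimum integer c = ⌊13.5580⌋ + 1 = 14
Check: 14·5.86 = 82.04 > 79.45, while 13·5.86 = 76.18 ≤ 79.45

Final: 14 servers


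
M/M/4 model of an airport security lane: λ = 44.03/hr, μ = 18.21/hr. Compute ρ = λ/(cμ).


ρ = λ/(cμ) = 44.03/(4·18.21) = 44.03/72.84 = 0.6045

Final: 0.6045


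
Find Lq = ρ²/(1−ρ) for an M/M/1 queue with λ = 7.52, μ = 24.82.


ρ = 7.52/24.82 = 0.3030
Lq = ρ²/(1−ρ) = 0.09180/0.6970 = 0.1317

Final: 0.1317


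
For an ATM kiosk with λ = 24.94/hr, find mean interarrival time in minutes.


Mean interarrival time = 1/λ = 1/24.94 hour = 0.04010 hour
In minutes: 0.04010 × 60 = 2.4058 min

Final: 2.4058 min


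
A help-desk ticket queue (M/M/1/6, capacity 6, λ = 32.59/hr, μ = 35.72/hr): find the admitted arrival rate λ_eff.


ρ = 0.9124; P_K = (1−ρ)ρ^6/(1−ρ^7) = 0.106694
λ_eff = λ(1 − P_K) = 32.59·(1 − 0.106694) = 32.59·0.893306 = 29.1128 /hr

Final: 29.1128 /hr


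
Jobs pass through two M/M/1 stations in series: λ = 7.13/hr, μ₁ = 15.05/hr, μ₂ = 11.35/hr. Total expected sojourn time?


Each node sees arrival rate λ = 7.13/hr (tandem ⇒ throughput preserved).
W₁ = 1/(μ₁−λ) = 1/(15.05−7.13) = 0.12626 hr
W₂ = 1/(μ₂−λ) = 1/(11.35−7.13) = 0.23697 hr
W_total = W₁ + W₂ = 0.12626 + 0.23697 = 0.36323 hr

Final: 0.36323 hr


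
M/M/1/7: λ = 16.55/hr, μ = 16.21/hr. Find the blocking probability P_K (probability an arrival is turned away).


ρ = λ/μ = 16.55/16.21 = 1.0210
P_K = (1−ρ)ρ^K/(1−ρ^(K+1)) = (-0.02097·1.156391)/(1 − 1.180646)
= -0.024255/-0.180646 = 0.134268

Final: 0.134268


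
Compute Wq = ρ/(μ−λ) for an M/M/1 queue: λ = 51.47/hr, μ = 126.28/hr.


ρ = 51.47/126.28 = 0.4076
Wq = ρ/(μ−λ) = 0.4076/(126.28 − 51.47) = 0.4076/74.81 = 0.005448 hr

Final: 0.005448 hr


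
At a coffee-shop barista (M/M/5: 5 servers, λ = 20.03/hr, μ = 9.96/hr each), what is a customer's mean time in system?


a = 2.0110; ρ = 0.4022; P₀ = 0.132823
Lq = P₀·a^c·ρ/(c!(1−ρ)²) = 0.04098
Wq = Lq/λ = 0.04098/20.03 = 0.002046 hr
W = Wq + 1/μ = 0.002046 + 0.10040 = 0.10245 hr

Final: 0.10245 hr


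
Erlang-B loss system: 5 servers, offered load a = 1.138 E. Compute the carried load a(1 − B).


B(5,1.138) = 0.005103 (Erlang-B)
Carried load = a(1 − B) = 1.138·(1 − 0.005103) = 1.138·0.994897 = 1.1322 E

Final: 1.1322 Erlangs


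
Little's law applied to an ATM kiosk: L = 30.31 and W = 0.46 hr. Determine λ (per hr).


λ = L/W = 30.31/0.46 = 65.8913 /hr

Final: 65.8913 /hr


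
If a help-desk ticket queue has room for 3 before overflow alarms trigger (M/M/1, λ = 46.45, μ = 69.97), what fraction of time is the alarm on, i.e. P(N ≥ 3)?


ρ = 46.45/69.97 = 0.6639
P(N ≥ n) = ρ^n = 0.6639^3 = 0.292564

Final: 0.292564


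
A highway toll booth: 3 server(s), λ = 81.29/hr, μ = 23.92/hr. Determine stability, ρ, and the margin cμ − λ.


Total capacity cμ = 3·23.92 = 71.76/hr
ρ = λ/(cμ) = 81.29/71.76 = 1.1328
Stable ⇔ ρ < 1: NO
Spare capacity = cμ − λ = 71.76 − 81.29 = -9.53/hr

Final: ρ = 1.1328; unstable; margin = -9.53/hr


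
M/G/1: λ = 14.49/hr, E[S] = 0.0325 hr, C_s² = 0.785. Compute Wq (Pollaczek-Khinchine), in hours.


ρ = λ·E[S] = 14.49·0.0325 = 0.4709
E[S²] = E[S]²(1+C_s²) = 0.0325²·(1+0.785) = 0.001885
Wq = λ·E[S²]/(2(1−ρ)) = 14.49·0.001885/(2·0.5291) = 0.02582 hr

Final: 0.02582 hr


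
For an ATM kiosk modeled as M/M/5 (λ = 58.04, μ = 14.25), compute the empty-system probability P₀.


a = λ/μ = 58.04/14.25 = 4.0730; ρ = a/c = 0.8146
Σ_{k=0}^{4} a^k/k! (terms k=0..4) = 1.00000 + 4.07298 + 8.29459 + 11.26124 + 11.46671 = 36.09553
Tail: a^5/(5!(1−ρ)) = 1120.88923/(120·0.1854) = 50.38062
P₀ = 1/(36.09553 + 50.38062) = 1/86.47615 = 0.011564

Final: 0.011564


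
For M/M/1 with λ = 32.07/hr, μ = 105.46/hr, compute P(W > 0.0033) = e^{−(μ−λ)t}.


W ~ Exponential(μ−λ) for M/M/1.
μ − λ = 105.46 − 32.07 = 73.3900
P(W > t) = e^{−(μ−λ)t} = e^{−0.2422} = 0.784909

Final: 0.784909


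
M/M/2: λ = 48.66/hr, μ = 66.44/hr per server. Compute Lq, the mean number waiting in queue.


a = λ/μ = 0.7324; ρ = a/2 = 0.3662
P₀ = 0.463920
Lq = P₀·a^c·ρ / (c!·(1−ρ)²) = 0.463920·0.53640·0.3662/(2·0.40171)
= 0.11342

Final: 0.11342


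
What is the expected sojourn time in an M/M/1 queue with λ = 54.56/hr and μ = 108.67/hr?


W = 1/(μ−λ) = 1/(108.67 − 54.56) = 1/54.11 = 0.01848 hr

Final: 0.01848 hr


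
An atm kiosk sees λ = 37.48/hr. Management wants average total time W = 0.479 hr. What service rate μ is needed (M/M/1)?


W = 1/(μ−λ) ⇒ μ − λ = 1/W = 1/0.479 = 2.0877
μ = λ + 1/W = 37.48 + 2.0877 = 39.5677 per hr

Final: 39.5677 /hr


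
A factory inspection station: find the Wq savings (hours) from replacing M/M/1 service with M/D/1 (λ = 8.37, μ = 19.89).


ρ = 8.37/19.89 = 0.4208
Wq(M/M/1) = ρ/(μ−λ) = 0.4208/11.52 = 0.03653 hr
Wq(M/D/1) = ρ/(2(μ−λ)) = 0.01826 hr
Savings = 0.03653 − 0.01826 = 0.01826 hr

Final: 0.01826 hr


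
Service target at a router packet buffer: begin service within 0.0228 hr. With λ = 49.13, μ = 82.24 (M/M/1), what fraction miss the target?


ρ = 49.13/82.24 = 0.5974
P(Wq > t) = ρ·e^{−(μ−λ)t} = 0.5974·e^{−0.7549}
= 0.5974·0.470054 = 0.280809

Final: 0.280809


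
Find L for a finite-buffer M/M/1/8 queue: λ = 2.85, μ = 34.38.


ρ = 2.85/34.38 = 0.08290
L = ρ[1 − (K+1)ρ^K + Kρ^(K+1)] / [(1−ρ)(1−ρ^(K+1))]
Numerator: 0.08290·(1 − 9·0.000000002230 + 8·1.849e-10) = 0.082897
Denominator: (0.9171)·(1.000000) = 0.917103
L = 0.082897/0.917103 = 0.09039

Final: 0.09039


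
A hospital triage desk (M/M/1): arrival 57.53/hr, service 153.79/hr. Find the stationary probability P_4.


ρ = 57.53/153.79 = 0.3741
P_n = (1−ρ)·ρ^n = (1 − 0.3741)·0.3741^4 = 0.6259·0.019582 = 0.012257

Final: 0.012257


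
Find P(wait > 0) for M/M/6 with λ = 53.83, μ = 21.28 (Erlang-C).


a = λ/μ = 2.5296; ρ = a/6 = 0.4216
P₀ = 0.079207 (from M/M/c formula)
C(c,a) = [a^c/(c!(1−ρ))]·P₀ = [262.00920/(720·0.5784)]·0.079207
= 0.62915·0.079207 = 0.049833

Final: 0.049833


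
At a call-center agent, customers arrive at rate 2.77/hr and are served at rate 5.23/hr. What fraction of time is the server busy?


ρ = λ/μ = 2.77/5.23 = 0.5296

Final: 0.5296


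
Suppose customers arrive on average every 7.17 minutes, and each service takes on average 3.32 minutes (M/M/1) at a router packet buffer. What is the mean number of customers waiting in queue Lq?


λ = 60/7.17 = 8.3682 /hr
μ = 60/3.32 = 18.0723 /hr
ρ = λ/μ = 8.3682/18.0723 = 0.4630
Lq = ρ²/(1−ρ) = 0.2144/0.5370 = 0.3993

Final: 0.3993


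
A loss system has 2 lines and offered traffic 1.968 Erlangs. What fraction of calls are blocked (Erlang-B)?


B(c,a) = (a^c/c!) / Σ_{k=0}^{c} a^k/k!
a^2/2! = 1.936512
Σ terms (k=0..2): 1.00000 + 1.96800 + 1.93651 = 4.904512
B = 1.936512/4.904512 = 0.394843

Final: 0.394843


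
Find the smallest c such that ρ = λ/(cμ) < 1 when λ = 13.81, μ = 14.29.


Stability requires cμ > λ ⇔ c > λ/μ.
λ/μ = 13.81/14.29 = 0.9664
Minimum integer c = ⌊0.9664⌋ + 1 = 1
Check: 1·14.29 = 14.29 > 13.81, while 0·14.29 = 0.00 ≤ 13.81

Final: 1 servers


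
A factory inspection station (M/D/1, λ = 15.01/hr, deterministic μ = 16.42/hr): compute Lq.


ρ = 15.01/16.42 = 0.9141
M/D/1: Lq = ρ²/(2(1−ρ)) = 0.8356/(2·0.08587) = 4.86563

Final: 4.86563


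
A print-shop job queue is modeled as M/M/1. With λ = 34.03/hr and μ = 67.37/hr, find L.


ρ = λ/μ = 34.03/67.37 = 0.5051
L = ρ/(1−ρ) = 0.5051/(1 − 0.5051) = 0.5051/0.4949 = 1.0207

Final: 1.0207


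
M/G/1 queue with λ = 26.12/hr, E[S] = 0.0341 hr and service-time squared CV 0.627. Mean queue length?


ρ = λ·E[S] = 26.12·0.0341 = 0.8907
Lq = ρ²(1+C_s²)/(2(1−ρ)) = 0.7933·(1+0.627)/(2·0.1093)
= 0.7933·1.6270/0.2186 = 5.90420

Final: 5.90420


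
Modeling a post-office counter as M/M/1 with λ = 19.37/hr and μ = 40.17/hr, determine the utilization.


ρ = λ/μ = 19.37/40.17 = 0.4822

Final: 0.4822


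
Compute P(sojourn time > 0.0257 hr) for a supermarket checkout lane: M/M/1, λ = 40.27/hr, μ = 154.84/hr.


W ~ Exponential(μ−λ) for M/M/1.
μ − λ = 154.84 − 40.27 = 114.5700
P(W > t) = e^{−(μ−λ)t} = e^{−2.9444} = 0.052631

Final: 0.052631


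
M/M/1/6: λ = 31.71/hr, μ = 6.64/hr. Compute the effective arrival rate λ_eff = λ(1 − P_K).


ρ = 4.7756; P_K = (1−ρ)ρ^6/(1−ρ^7) = 0.790616
λ_eff = λ(1 − P_K) = 31.71·(1 − 0.790616) = 31.71·0.209384 = 6.6396 /hr

Final: 6.6396 /hr


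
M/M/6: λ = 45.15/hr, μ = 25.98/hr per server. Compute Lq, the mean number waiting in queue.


a = λ/μ = 1.7379; ρ = a/6 = 0.2896
P₀ = 0.175784
Lq = P₀·a^c·ρ / (c!·(1−ρ)²) = 0.175784·27.54937·0.2896/(720·0.50460)
= 0.003861

Final: 0.003861


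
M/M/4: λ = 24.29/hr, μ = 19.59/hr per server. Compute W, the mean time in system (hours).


a = 1.2399; ρ = 0.3100; P₀ = 0.288263
Lq = P₀·a^c·ρ/(c!(1−ρ)²) = 0.01848
Wq = Lq/λ = 0.01848/24.29 = 0.0007609 hr
W = Wq + 1/μ = 0.0007609 + 0.05105 = 0.05181 hr

Final: 0.05181 hr


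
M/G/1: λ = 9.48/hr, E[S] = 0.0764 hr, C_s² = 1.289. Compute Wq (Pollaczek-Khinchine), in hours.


ρ = λ·E[S] = 9.48·0.0764 = 0.7243
E[S²] = E[S]²(1+C_s²) = 0.0764²·(1+1.289) = 0.013361
Wq = λ·E[S²]/(2(1−ρ)) = 9.48·0.013361/(2·0.2757) = 0.22968 hr

Final: 0.22968 hr


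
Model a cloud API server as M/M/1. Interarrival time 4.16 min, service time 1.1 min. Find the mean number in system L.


λ = 60/4.16 = 14.4231 /hr
μ = 60/1.1 = 54.5455 /hr
ρ = λ/μ = 14.4231/54.5455 = 0.2644
L = ρ/(1−ρ) = 0.2644/0.7356 = 0.3595

Final: 0.3595


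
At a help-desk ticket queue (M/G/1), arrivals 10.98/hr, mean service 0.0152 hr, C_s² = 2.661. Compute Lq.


ρ = λ·E[S] = 10.98·0.0152 = 0.1669
Lq = ρ²(1+C_s²)/(2(1−ρ)) = 0.02785·(1+2.661)/(2·0.8331)
= 0.02785·3.6610/1.6662 = 0.06120

Final: 0.06120


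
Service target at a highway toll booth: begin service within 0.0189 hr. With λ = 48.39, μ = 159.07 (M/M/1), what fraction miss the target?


ρ = 48.39/159.07 = 0.3042
P(Wq > t) = ρ·e^{−(μ−λ)t} = 0.3042·e^{−2.0919}
= 0.3042·0.123458 = 0.037557

Final: 0.037557


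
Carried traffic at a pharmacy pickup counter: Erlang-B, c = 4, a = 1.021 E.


B(4,1.021) = 0.016376 (Erlang-B)
Carried load = a(1 − B) = 1.021·(1 − 0.016376) = 1.021·0.983624 = 1.0043 E

Final: 1.0043 Erlangs


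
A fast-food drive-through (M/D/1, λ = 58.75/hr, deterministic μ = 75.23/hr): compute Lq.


ρ = 58.75/75.23 = 0.7809
M/D/1: Lq = ρ²/(2(1−ρ)) = 0.6099/(2·0.2191) = 1.39199

Final: 1.39199


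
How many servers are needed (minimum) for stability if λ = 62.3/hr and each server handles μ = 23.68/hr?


Stability requires cμ > λ ⇔ c > λ/μ.
λ/μ = 62.3/23.68 = 2.6309
Minimum integer c = ⌊2.6309⌋ + 1 = 3
Check: 3·23.68 = 71.04 > 62.3, while 2·23.68 = 47.36 ≤ 62.3

Final: 3 servers


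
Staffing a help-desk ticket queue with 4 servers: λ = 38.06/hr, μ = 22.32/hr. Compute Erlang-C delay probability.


a = λ/μ = 1.7052; ρ = a/4 = 0.4263
P₀ = 0.178589 (from M/M/c formula)
C(c,a) = [a^c/(c!(1−ρ))]·P₀ = [8.45470/(24·0.5737)]·0.178589
= 0.61405·0.178589 = 0.109662

Final: 0.109662


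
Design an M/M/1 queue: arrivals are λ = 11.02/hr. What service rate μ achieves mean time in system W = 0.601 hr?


W = 1/(μ−λ) ⇒ μ − λ = 1/W = 1/0.601 = 1.6639
μ = λ + 1/W = 11.02 + 1.6639 = 12.6839 per hr

Final: 12.6839 /hr


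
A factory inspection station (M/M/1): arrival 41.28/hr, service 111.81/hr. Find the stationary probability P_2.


ρ = 41.28/111.81 = 0.3692
P_n = (1−ρ)·ρ^n = (1 − 0.3692)·0.3692^2 = 0.6308·0.136307 = 0.085983

Final: 0.085983


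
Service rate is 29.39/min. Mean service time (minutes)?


Mean service time = 1/μ = 1/29.39 minute = 0.03403 minute
In minutes: 0.03403 × 1 = 0.03403 min

Final: 0.03403 min


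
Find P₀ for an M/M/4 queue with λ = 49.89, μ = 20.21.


a = λ/μ = 49.89/20.21 = 2.4686; ρ = a/c = 0.6171
Σ_{k=0}^{3} a^k/k! (terms k=0..3) = 1.00000 + 2.46858 + 3.04694 + 2.50721 = 9.02273
Tail: a^4/(4!(1−ρ)) = 37.13546/(24·0.3829) = 4.04151
P₀ = 1/(9.02273 + 4.04151) = 1/13.06424 = 0.076545

Final: 0.076545


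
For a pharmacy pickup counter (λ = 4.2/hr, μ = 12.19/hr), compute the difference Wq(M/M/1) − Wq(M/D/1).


ρ = 4.2/12.19 = 0.3445
Wq(M/M/1) = ρ/(μ−λ) = 0.3445/7.99 = 0.04312 hr
Wq(M/D/1) = ρ/(2(μ−λ)) = 0.02156 hr
Savings = 0.04312 − 0.02156 = 0.02156 hr

Final: 0.02156 hr


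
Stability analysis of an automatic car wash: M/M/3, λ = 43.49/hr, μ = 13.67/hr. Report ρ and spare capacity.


Total capacity cμ = 3·13.67 = 41.01/hr
ρ = λ/(cμ) = 43.49/41.01 = 1.0605
Stable ⇔ ρ < 1: NO
Spare capacity = cμ − λ = 41.01 − 43.49 = -2.48/hr

Final: ρ = 1.0605; unstable; margin = -2.48/hr


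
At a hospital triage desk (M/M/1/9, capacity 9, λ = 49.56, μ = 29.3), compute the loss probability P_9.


ρ = λ/μ = 49.56/29.3 = 1.6915
P_K = (1−ρ)ρ^K/(1−ρ^(K+1)) = (-0.6915·113.337361)/(1 − 191.706471)
= -78.369110/-190.706471 = 0.410941

Final: 0.410941


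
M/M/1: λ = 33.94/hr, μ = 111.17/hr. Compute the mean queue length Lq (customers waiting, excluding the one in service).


ρ = 33.94/111.17 = 0.3053
Lq = ρ²/(1−ρ) = 0.09321/0.6947 = 0.1342

Final: 0.1342


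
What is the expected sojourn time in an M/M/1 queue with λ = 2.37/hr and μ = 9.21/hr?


W = 1/(μ−λ) = 1/(9.21 − 2.37) = 1/6.84 = 0.1462 hr

Final: 0.1462 hr


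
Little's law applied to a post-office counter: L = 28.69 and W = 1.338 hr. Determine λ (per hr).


λ = L/W = 28.69/1.338 = 21.4425 /hr

Final: 21.4425 /hr


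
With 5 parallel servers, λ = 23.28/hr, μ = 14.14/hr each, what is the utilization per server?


ρ = λ/(cμ) = 23.28/(5·14.14) = 23.28/70.70 = 0.3293

Final: 0.3293


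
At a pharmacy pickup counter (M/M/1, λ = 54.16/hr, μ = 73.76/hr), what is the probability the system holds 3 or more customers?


ρ = 54.16/73.76 = 0.7343
P(N ≥ n) = ρ^n = 0.7343^3 = 0.395889

Final: 0.395889


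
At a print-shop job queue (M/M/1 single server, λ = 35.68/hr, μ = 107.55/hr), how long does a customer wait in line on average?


ρ = 35.68/107.55 = 0.3318
Wq = ρ/(μ−λ) = 0.3318/(107.55 − 35.68) = 0.3318/71.87 = 0.004616 hr

Final: 0.004616 hr


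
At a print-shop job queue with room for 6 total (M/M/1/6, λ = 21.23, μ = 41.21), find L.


ρ = 21.23/41.21 = 0.5152
L = ρ[1 − (K+1)ρ^K + Kρ^(K+1)] / [(1−ρ)(1−ρ^(K+1))]
Numerator: 0.5152·(1 − 7·0.018693 + 6·0.009630) = 0.477522
Denominator: (0.4848)·(0.990370) = 0.480165
L = 0.477522/0.480165 = 0.9945

Final: 0.9945


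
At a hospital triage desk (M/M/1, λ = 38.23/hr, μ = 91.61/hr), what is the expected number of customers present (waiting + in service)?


ρ = λ/μ = 38.23/91.61 = 0.4173
L = ρ/(1−ρ) = 0.4173/(1 − 0.4173) = 0.4173/0.5827 = 0.7162

Final: 0.7162


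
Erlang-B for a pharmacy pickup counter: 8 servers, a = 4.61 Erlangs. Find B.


B(c,a) = (a^c/c!) / Σ_{k=0}^{c} a^k/k!
a^8/8! = 5.059259
Σ terms (k=0..8): 1.00000 + 4.61000 + 10.62605 + 16.32870 + 18.81882 + 17.35095 + 13.33132 + 8.77962 + 5.05926 = 95.904725
B = 5.059259/95.904725 = 0.052753

Final: 0.052753


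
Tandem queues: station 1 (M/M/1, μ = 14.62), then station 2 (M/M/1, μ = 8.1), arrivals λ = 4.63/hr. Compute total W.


Each node sees arrival rate λ = 4.63/hr (tandem ⇒ throughput preserved).
W₁ = 1/(μ₁−λ) = 1/(14.62−4.63) = 0.10010 hr
W₂ = 1/(μ₂−λ) = 1/(8.1−4.63) = 0.28818 hr
W_total = W₁ + W₂ = 0.10010 + 0.28818 = 0.38828 hr

Final: 0.38828 hr


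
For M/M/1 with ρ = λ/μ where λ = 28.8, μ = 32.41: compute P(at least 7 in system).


ρ = 28.8/32.41 = 0.8886
P(N ≥ n) = ρ^n = 0.8886^7 = 0.437516

Final: 0.437516


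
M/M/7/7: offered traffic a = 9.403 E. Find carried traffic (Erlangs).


B(7,9.403) = 0.381408 (Erlang-B)
Carried load = a(1 − B) = 9.403·(1 − 0.381408) = 9.403·0.618592 = 5.8166 E

Final: 5.8166 Erlangs


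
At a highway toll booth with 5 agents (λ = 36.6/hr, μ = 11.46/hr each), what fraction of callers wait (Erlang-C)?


a = λ/μ = 3.1937; ρ = a/5 = 0.6387
P₀ = 0.037422 (from M/M/c formula)
C(c,a) = [a^c/(c!(1−ρ))]·P₀ = [332.26327/(120·0.3613)]·0.037422
= 7.66453·0.037422 = 0.286822

Final: 0.286822


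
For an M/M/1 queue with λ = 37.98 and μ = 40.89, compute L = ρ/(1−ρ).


ρ = λ/μ = 37.98/40.89 = 0.9288
L = ρ/(1−ρ) = 0.9288/(1 − 0.9288) = 0.9288/0.07117 = 13.0515

Final: 13.0515


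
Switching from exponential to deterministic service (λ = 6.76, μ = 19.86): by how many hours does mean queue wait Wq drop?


ρ = 6.76/19.86 = 0.3404
Wq(M/M/1) = ρ/(μ−λ) = 0.3404/13.10 = 0.02598 hr
Wq(M/D/1) = ρ/(2(μ−λ)) = 0.01299 hr
Savings = 0.02598 − 0.01299 = 0.01299 hr

Final: 0.01299 hr


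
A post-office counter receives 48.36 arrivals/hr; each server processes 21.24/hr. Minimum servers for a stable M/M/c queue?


Stability requires cμ > λ ⇔ c > λ/μ.
λ/μ = 48.36/21.24 = 2.2768
Minimum integer c = ⌊2.2768⌋ + 1 = 3
Check: 3·21.24 = 63.72 > 48.36, while 2·21.24 = 42.48 ≤ 48.36

Final: 3 servers


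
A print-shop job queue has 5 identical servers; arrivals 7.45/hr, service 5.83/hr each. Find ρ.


ρ = λ/(cμ) = 7.45/(5·5.83) = 7.45/29.15 = 0.2556

Final: 0.2556


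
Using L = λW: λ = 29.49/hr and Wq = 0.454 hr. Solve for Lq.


Lq = λWq = 29.49·0.454 = 13.3885

Final: 13.3885


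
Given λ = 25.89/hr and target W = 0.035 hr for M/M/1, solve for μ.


W = 1/(μ−λ) ⇒ μ − λ = 1/W = 1/0.035 = 28.5714
μ = λ + 1/W = 25.89 + 28.5714 = 54.4614 per hr

Final: 54.4614 /hr


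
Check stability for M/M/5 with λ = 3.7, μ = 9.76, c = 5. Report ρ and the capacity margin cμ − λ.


Total capacity cμ = 5·9.76 = 48.80/hr
ρ = λ/(cμ) = 3.7/48.80 = 0.07582
Stable ⇔ ρ < 1: YES
Spare capacity = cμ − λ = 48.80 − 3.7 = 45.10/hr

Final: ρ = 0.07582; stable; margin = 45.10/hr


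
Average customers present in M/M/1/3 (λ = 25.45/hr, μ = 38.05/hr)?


ρ = 25.45/38.05 = 0.6689
L = ρ[1 − (K+1)ρ^K + Kρ^(K+1)] / [(1−ρ)(1−ρ^(K+1))]
Numerator: 0.6689·(1 − 4·0.299226 + 3·0.200139) = 0.269893
Denominator: (0.3311)·(0.799861) = 0.264868
L = 0.269893/0.264868 = 1.0190

Final: 1.0190


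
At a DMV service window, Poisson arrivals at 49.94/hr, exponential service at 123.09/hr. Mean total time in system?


W = 1/(μ−λ) = 1/(123.09 − 49.94) = 1/73.15 = 0.01367 hr

Final: 0.01367 hr


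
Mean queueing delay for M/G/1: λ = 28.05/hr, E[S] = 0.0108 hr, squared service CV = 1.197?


ρ = λ·E[S] = 28.05·0.0108 = 0.3029
E[S²] = E[S]²(1+C_s²) = 0.0108²·(1+1.197) = 0.0002563
Wq = λ·E[S²]/(2(1−ρ)) = 28.05·0.0002563/(2·0.6971) = 0.005156 hr

Final: 0.005156 hr


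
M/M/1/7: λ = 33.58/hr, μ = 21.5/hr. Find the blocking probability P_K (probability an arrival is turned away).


ρ = λ/μ = 33.58/21.5 = 1.5619
P_K = (1−ρ)ρ^K/(1−ρ^(K+1)) = (-0.5619·22.672302)/(1 − 35.410973)
= -12.738670/-34.410973 = 0.370192

Final: 0.370192


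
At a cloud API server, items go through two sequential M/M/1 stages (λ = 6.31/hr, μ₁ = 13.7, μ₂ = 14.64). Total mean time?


Each node sees arrival rate λ = 6.31/hr (tandem ⇒ throughput preserved).
W₁ = 1/(μ₁−λ) = 1/(13.7−6.31) = 0.13532 hr
W₂ = 1/(μ₂−λ) = 1/(14.64−6.31) = 0.12005 hr
W_total = W₁ + W₂ = 0.13532 + 0.12005 = 0.25537 hr

Final: 0.25537 hr


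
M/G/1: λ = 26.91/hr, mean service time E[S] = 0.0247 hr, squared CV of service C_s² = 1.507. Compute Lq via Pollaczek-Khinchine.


ρ = λ·E[S] = 26.91·0.0247 = 0.6647
Lq = ρ²(1+C_s²)/(2(1−ρ)) = 0.4418·(1+1.507)/(2·0.3353)
= 0.4418·2.5070/0.6706 = 1.65151

Final: 1.65151


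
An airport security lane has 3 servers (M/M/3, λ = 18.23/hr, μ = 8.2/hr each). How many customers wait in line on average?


a = λ/μ = 2.2232; ρ = a/3 = 0.7411
P₀ = 0.078328
Lq = P₀·a^c·ρ / (c!·(1−ρ)²) = 0.078328·10.98799·0.7411/(6·0.06705)
= 1.58537

Final: 1.58537


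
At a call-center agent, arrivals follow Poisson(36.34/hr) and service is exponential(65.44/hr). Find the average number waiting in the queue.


ρ = 36.34/65.44 = 0.5553
Lq = ρ²/(1−ρ) = 0.3084/0.4447 = 0.6935

Final: 0.6935


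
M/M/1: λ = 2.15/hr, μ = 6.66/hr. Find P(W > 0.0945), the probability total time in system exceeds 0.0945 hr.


W ~ Exponential(μ−λ) for M/M/1.
μ − λ = 6.66 − 2.15 = 4.5100
P(W > t) = e^{−(μ−λ)t} = e^{−0.4262} = 0.652989

Final: 0.652989


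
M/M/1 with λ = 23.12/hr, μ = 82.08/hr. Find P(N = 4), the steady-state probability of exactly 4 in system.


ρ = 23.12/82.08 = 0.2817
P_n = (1−ρ)·ρ^n = (1 − 0.2817)·0.2817^4 = 0.7183·0.006295 = 0.004522

Final: 0.004522


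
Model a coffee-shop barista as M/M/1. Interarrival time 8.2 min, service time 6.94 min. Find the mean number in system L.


λ = 60/8.2 = 7.3171 /hr
μ = 60/6.94 = 8.6455 /hr
ρ = λ/μ = 7.3171/8.6455 = 0.8463
L = ρ/(1−ρ) = 0.8463/0.1537 = 5.5079

Final: 5.5079


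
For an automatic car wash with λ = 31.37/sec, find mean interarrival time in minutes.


Mean interarrival time = 1/λ = 1/31.37 second = 0.03188 second
In minutes: 0.03188 × 0.0166667 = 0.0005313 min

Final: 0.0005313 min


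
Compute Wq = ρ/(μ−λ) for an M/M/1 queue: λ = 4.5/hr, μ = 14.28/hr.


ρ = 4.5/14.28 = 0.3151
Wq = ρ/(μ−λ) = 0.3151/(14.28 − 4.5) = 0.3151/9.78 = 0.03222 hr

Final: 0.03222 hr


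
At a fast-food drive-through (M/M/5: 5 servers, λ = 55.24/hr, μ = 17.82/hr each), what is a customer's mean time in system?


a = 3.0999; ρ = 0.6200; P₀ = 0.041678
Lq = P₀·a^c·ρ/(c!(1−ρ)²) = 0.42679
Wq = Lq/λ = 0.42679/55.24 = 0.007726 hr
W = Wq + 1/μ = 0.007726 + 0.05612 = 0.06384 hr

Final: 0.06384 hr


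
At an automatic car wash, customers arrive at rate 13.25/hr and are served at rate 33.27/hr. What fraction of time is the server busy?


ρ = λ/μ = 13.25/33.27 = 0.3983

Final: 0.3983


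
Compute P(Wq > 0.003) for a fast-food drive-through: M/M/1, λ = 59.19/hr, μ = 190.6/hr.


ρ = 59.19/190.6 = 0.3105
P(Wq > t) = ρ·e^{−(μ−λ)t} = 0.3105·e^{−0.3942}
= 0.3105·0.674199 = 0.209370

Final: 0.209370


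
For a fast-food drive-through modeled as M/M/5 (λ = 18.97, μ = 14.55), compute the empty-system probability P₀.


a = λ/μ = 18.97/14.55 = 1.3038; ρ = a/c = 0.2608
Σ_{k=0}^{4} a^k/k! (terms k=0..4) = 1.00000 + 1.30378 + 0.84992 + 0.36937 + 0.12039 = 3.64347
Tail: a^5/(5!(1−ρ)) = 3.76723/(120·0.7392) = 0.04247
P₀ = 1/(3.64347 + 0.04247) = 1/3.68593 = 0.271302

Final: 0.271302


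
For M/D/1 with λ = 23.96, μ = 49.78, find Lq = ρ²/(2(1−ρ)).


ρ = 23.96/49.78 = 0.4813
M/D/1: Lq = ρ²/(2(1−ρ)) = 0.2317/(2·0.5187) = 0.22332

Final: 0.22332


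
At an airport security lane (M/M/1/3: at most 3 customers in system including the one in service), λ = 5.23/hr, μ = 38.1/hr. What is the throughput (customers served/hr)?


ρ = 0.1373; P_K = (1−ρ)ρ^3/(1−ρ^4) = 0.002232
λ_eff = λ(1 − P_K) = 5.23·(1 − 0.002232) = 5.23·0.997768 = 5.2183 /hr

Final: 5.2183 /hr


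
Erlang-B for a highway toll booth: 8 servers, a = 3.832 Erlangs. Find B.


B(c,a) = (a^c/c!) / Σ_{k=0}^{c} a^k/k!
a^8/8! = 1.153144
Σ terms (k=0..8): 1.00000 + 3.83200 + 7.34211 + 9.37832 + 8.98443 + 6.88567 + 4.39765 + 2.40740 + 1.15314 = 45.380733
B = 1.153144/45.380733 = 0.025410

Final: 0.025410


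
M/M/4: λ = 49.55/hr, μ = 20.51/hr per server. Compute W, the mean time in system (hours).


a = 2.4159; ρ = 0.6040; P₀ = 0.081511
Lq = P₀·a^c·ρ/(c!(1−ρ)²) = 0.44554
Wq = Lq/λ = 0.44554/49.55 = 0.008992 hr
W = Wq + 1/μ = 0.008992 + 0.04876 = 0.05775 hr

Final: 0.05775 hr


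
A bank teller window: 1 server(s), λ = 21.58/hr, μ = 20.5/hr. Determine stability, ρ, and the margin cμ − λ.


Total capacity cμ = 1·20.5 = 20.50/hr
ρ = λ/(cμ) = 21.58/20.50 = 1.0527
Stable ⇔ ρ < 1: NO
Spare capacity = cμ − λ = 20.50 − 21.58 = -1.08/hr

Final: ρ = 1.0527; unstable; margin = -1.08/hr


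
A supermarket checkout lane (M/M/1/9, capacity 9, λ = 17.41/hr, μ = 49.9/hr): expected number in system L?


ρ = 17.41/49.9 = 0.3489
L = ρ[1 − (K+1)ρ^K + Kρ^(K+1)] / [(1−ρ)(1−ρ^(K+1))]
Numerator: 0.3489·(1 − 10·0.00007661 + 9·0.00002673) = 0.348714
Denominator: (0.6511)·(0.999973) = 0.651085
L = 0.348714/0.651085 = 0.5356

Final: 0.5356


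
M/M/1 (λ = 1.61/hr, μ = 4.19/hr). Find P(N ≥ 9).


ρ = 1.61/4.19 = 0.3842
P(N ≥ n) = ρ^n = 0.3842^9 = 0.0001826

Final: 0.0001826


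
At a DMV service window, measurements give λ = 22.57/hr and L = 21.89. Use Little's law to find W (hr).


W = L/λ = 21.89/22.57 = 0.9699 hr

Final: 0.9699 hr
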